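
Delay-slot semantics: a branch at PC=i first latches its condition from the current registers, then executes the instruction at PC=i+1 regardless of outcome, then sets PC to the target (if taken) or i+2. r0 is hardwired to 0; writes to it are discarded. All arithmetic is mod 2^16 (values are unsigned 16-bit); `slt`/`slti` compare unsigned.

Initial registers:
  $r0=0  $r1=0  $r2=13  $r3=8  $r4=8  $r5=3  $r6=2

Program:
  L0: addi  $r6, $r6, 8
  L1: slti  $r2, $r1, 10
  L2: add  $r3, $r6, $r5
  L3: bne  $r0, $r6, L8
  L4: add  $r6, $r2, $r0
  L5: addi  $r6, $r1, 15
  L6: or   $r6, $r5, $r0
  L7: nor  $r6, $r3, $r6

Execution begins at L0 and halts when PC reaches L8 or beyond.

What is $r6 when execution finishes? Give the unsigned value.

  step pc=0: addi  $r6, $r6, 8  regs=(0,0,13,8,8,3,10)
  step pc=1: slti  $r2, $r1, 10  regs=(0,0,1,8,8,3,10)
  step pc=2: add  $r3, $r6, $r5  regs=(0,0,1,13,8,3,10)
  step pc=3: bne  $r0, $r6, L8  cond=T  regs=(0,0,1,13,8,3,10)
  step pc=4: add  $r6, $r2, $r0  regs=(0,0,1,13,8,3,1)

1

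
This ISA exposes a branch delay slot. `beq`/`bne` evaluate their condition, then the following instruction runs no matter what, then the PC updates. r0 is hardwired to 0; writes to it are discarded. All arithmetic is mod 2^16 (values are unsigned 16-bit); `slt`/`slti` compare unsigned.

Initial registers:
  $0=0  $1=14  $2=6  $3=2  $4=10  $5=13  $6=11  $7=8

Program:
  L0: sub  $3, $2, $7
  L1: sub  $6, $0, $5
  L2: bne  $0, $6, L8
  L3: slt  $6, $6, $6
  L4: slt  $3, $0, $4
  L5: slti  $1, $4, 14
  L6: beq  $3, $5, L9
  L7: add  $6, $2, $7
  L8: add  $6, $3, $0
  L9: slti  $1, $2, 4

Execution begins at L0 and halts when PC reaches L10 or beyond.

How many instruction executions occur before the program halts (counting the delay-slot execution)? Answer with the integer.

6

#0 sub  $3, $2, $7 ; 0/14/6/65534/10/13/11/8
#1 sub  $6, $0, $5 ; 0/14/6/65534/10/13/65523/8
#2 bne  $0, $6, L8 ; 0/14/6/65534/10/13/65523/8 ; →target
#3 slt  $6, $6, $6 ; 0/14/6/65534/10/13/0/8
#8 add  $6, $3, $0 ; 0/14/6/65534/10/13/65534/8
#9 slti  $1, $2, 4 ; 0/0/6/65534/10/13/65534/8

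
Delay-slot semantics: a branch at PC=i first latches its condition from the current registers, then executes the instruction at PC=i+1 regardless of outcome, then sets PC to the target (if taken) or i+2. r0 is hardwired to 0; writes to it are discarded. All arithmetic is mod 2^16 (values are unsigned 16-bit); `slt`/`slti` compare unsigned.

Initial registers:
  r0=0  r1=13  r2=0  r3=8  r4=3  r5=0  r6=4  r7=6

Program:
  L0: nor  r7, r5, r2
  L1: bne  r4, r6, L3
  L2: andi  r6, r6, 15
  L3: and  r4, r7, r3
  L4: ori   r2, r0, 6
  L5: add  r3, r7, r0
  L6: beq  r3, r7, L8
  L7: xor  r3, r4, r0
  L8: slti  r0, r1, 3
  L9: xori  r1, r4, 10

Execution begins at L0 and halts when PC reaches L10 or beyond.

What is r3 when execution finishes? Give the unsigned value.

8

PC=0  nor  r7, r5, r2        | r0=0 r1=13 r2=0 r3=8 r4=3 r5=0 r6=4 r7=65535
PC=1  bne  r4, r6, L3        | r0=0 r1=13 r2=0 r3=8 r4=3 r5=0 r6=4 r7=65535  [TAKEN]
PC=2  andi  r6, r6, 15       | r0=0 r1=13 r2=0 r3=8 r4=3 r5=0 r6=4 r7=65535
PC=3  and  r4, r7, r3        | r0=0 r1=13 r2=0 r3=8 r4=8 r5=0 r6=4 r7=65535
PC=4  ori   r2, r0, 6        | r0=0 r1=13 r2=6 r3=8 r4=8 r5=0 r6=4 r7=65535
PC=5  add  r3, r7, r0        | r0=0 r1=13 r2=6 r3=65535 r4=8 r5=0 r6=4 r7=65535
PC=6  beq  r3, r7, L8        | r0=0 r1=13 r2=6 r3=65535 r4=8 r5=0 r6=4 r7=65535  [TAKEN]
PC=7  xor  r3, r4, r0        | r0=0 r1=13 r2=6 r3=8 r4=8 r5=0 r6=4 r7=65535
PC=8  slti  r0, r1, 3        | r0=0 r1=13 r2=6 r3=8 r4=8 r5=0 r6=4 r7=65535
PC=9  xori  r1, r4, 10       | r0=0 r1=2 r2=6 r3=8 r4=8 r5=0 r6=4 r7=65535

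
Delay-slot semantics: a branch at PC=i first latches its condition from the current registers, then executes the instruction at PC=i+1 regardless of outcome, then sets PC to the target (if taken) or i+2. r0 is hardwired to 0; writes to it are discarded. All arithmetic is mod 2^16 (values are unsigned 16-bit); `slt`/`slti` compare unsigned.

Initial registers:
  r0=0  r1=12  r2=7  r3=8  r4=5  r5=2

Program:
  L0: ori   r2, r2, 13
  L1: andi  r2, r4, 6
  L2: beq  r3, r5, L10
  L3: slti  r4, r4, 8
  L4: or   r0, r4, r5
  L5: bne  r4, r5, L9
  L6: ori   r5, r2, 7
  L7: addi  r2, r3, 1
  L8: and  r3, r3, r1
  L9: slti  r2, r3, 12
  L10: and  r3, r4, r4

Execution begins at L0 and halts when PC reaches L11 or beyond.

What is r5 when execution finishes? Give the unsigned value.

[0] ori   r2, r2, 13  →  {r0:0, r1:12, r2:15, r3:8, r4:5, r5:2}
[1] andi  r2, r4, 6  →  {r0:0, r1:12, r2:4, r3:8, r4:5, r5:2}
[2] beq  r3, r5, L10  →  {r0:0, r1:12, r2:4, r3:8, r4:5, r5:2}  ⟨branch fallthrough⟩
[3] slti  r4, r4, 8  →  {r0:0, r1:12, r2:4, r3:8, r4:1, r5:2}
[4] or   r0, r4, r5  →  {r0:0, r1:12, r2:4, r3:8, r4:1, r5:2}
[5] bne  r4, r5, L9  →  {r0:0, r1:12, r2:4, r3:8, r4:1, r5:2}  ⟨branch taken⟩
[6] ori   r5, r2, 7  →  {r0:0, r1:12, r2:4, r3:8, r4:1, r5:7}
[9] slti  r2, r3, 12  →  {r0:0, r1:12, r2:1, r3:8, r4:1, r5:7}
[10] and  r3, r4, r4  →  {r0:0, r1:12, r2:1, r3:1, r4:1, r5:7}

7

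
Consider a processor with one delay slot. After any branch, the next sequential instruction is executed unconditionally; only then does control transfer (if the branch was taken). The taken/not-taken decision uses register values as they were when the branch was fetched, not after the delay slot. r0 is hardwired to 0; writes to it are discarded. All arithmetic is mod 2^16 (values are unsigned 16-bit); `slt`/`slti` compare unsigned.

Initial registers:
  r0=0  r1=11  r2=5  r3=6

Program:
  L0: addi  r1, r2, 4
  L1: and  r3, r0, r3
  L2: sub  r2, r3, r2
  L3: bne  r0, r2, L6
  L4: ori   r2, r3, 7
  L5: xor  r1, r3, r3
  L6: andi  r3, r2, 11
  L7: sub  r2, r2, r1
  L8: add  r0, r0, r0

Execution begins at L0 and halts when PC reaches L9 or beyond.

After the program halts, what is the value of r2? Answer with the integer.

65534

#0 addi  r1, r2, 4 ; 0/9/5/6
#1 and  r3, r0, r3 ; 0/9/5/0
#2 sub  r2, r3, r2 ; 0/9/65531/0
#3 bne  r0, r2, L6 ; 0/9/65531/0 ; →target
#4 ori   r2, r3, 7 ; 0/9/7/0
#6 andi  r3, r2, 11 ; 0/9/7/3
#7 sub  r2, r2, r1 ; 0/9/65534/3
#8 add  r0, r0, r0 ; 0/9/65534/3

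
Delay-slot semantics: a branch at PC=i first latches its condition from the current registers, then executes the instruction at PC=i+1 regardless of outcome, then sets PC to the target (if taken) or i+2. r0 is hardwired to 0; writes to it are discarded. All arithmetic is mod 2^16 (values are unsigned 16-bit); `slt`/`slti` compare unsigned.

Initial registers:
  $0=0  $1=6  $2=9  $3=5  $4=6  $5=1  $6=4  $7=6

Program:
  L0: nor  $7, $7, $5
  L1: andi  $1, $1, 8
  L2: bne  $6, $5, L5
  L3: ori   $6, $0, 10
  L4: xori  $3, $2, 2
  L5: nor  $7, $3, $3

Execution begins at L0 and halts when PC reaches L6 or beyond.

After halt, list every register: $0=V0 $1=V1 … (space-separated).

$0=0 $1=0 $2=9 $3=5 $4=6 $5=1 $6=10 $7=65530

  step pc=0: nor  $7, $7, $5  regs=(0,6,9,5,6,1,4,65528)
  step pc=1: andi  $1, $1, 8  regs=(0,0,9,5,6,1,4,65528)
  step pc=2: bne  $6, $5, L5  cond=T  regs=(0,0,9,5,6,1,4,65528)
  step pc=3: ori   $6, $0, 10  regs=(0,0,9,5,6,1,10,65528)
  step pc=5: nor  $7, $3, $3  regs=(0,0,9,5,6,1,10,65530)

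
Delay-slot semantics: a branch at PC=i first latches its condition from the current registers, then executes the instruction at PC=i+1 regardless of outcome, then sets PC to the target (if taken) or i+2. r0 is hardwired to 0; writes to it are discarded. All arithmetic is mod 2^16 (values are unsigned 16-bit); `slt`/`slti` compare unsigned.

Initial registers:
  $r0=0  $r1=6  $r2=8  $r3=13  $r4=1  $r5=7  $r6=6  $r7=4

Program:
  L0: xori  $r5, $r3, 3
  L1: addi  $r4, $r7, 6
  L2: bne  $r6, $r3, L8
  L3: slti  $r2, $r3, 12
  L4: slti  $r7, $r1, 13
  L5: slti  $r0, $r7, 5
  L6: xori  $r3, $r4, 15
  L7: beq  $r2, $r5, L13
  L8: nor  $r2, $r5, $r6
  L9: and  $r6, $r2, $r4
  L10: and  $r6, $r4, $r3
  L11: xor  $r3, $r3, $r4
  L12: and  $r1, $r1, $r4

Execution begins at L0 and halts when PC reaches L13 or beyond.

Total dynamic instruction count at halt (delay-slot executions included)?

PC=0  xori  $r5, $r3, 3      | $r0=0 $r1=6 $r2=8 $r3=13 $r4=1 $r5=14 $r6=6 $r7=4
PC=1  addi  $r4, $r7, 6      | $r0=0 $r1=6 $r2=8 $r3=13 $r4=10 $r5=14 $r6=6 $r7=4
PC=2  bne  $r6, $r3, L8      | $r0=0 $r1=6 $r2=8 $r3=13 $r4=10 $r5=14 $r6=6 $r7=4  [TAKEN]
PC=3  slti  $r2, $r3, 12     | $r0=0 $r1=6 $r2=0 $r3=13 $r4=10 $r5=14 $r6=6 $r7=4
PC=8  nor  $r2, $r5, $r6     | $r0=0 $r1=6 $r2=65521 $r3=13 $r4=10 $r5=14 $r6=6 $r7=4
PC=9  and  $r6, $r2, $r4     | $r0=0 $r1=6 $r2=65521 $r3=13 $r4=10 $r5=14 $r6=0 $r7=4
PC=10 and  $r6, $r4, $r3     | $r0=0 $r1=6 $r2=65521 $r3=13 $r4=10 $r5=14 $r6=8 $r7=4
PC=11 xor  $r3, $r3, $r4     | $r0=0 $r1=6 $r2=65521 $r3=7 $r4=10 $r5=14 $r6=8 $r7=4
PC=12 and  $r1, $r1, $r4     | $r0=0 $r1=2 $r2=65521 $r3=7 $r4=10 $r5=14 $r6=8 $r7=4

9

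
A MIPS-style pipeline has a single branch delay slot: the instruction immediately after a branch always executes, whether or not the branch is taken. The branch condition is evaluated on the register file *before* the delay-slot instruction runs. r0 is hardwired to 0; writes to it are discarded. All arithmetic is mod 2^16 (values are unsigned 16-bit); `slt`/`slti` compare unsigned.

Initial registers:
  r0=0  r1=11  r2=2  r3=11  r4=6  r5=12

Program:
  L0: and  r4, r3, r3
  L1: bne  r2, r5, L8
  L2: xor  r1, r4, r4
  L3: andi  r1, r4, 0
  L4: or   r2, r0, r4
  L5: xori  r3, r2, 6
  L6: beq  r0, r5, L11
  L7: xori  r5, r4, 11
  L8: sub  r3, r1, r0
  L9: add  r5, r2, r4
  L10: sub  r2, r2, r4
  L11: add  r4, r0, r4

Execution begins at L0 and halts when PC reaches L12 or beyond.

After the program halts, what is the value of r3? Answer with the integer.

0

PC=0  and  r4, r3, r3        | r0=0 r1=11 r2=2 r3=11 r4=11 r5=12
PC=1  bne  r2, r5, L8        | r0=0 r1=11 r2=2 r3=11 r4=11 r5=12  [TAKEN]
PC=2  xor  r1, r4, r4        | r0=0 r1=0 r2=2 r3=11 r4=11 r5=12
PC=8  sub  r3, r1, r0        | r0=0 r1=0 r2=2 r3=0 r4=11 r5=12
PC=9  add  r5, r2, r4        | r0=0 r1=0 r2=2 r3=0 r4=11 r5=13
PC=10 sub  r2, r2, r4        | r0=0 r1=0 r2=65527 r3=0 r4=11 r5=13
PC=11 add  r4, r0, r4        | r0=0 r1=0 r2=65527 r3=0 r4=11 r5=13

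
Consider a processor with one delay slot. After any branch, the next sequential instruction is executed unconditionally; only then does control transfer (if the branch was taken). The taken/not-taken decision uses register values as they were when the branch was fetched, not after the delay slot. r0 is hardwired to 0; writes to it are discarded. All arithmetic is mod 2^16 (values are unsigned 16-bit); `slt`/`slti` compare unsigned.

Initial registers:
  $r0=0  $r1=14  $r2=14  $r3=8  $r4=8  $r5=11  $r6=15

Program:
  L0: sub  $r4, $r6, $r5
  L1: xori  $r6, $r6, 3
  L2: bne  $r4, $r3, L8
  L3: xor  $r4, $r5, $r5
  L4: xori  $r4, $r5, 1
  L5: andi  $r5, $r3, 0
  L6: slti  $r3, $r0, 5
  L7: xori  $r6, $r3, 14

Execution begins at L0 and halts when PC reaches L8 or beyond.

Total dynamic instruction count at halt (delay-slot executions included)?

[0] sub  $r4, $r6, $r5  →  {$r0:0, $r1:14, $r2:14, $r3:8, $r4:4, $r5:11, $r6:15}
[1] xori  $r6, $r6, 3  →  {$r0:0, $r1:14, $r2:14, $r3:8, $r4:4, $r5:11, $r6:12}
[2] bne  $r4, $r3, L8  →  {$r0:0, $r1:14, $r2:14, $r3:8, $r4:4, $r5:11, $r6:12}  ⟨branch taken⟩
[3] xor  $r4, $r5, $r5  →  {$r0:0, $r1:14, $r2:14, $r3:8, $r4:0, $r5:11, $r6:12}

4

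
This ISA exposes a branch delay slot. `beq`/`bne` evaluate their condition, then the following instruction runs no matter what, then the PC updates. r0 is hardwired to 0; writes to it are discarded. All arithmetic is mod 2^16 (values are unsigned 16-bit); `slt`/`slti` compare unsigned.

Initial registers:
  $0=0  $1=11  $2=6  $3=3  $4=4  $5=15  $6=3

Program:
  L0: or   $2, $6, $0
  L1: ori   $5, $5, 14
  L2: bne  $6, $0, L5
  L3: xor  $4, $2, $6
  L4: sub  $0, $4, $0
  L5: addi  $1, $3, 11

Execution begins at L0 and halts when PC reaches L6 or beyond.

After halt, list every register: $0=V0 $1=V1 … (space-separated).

#0 or   $2, $6, $0 ; 0/11/3/3/4/15/3
#1 ori   $5, $5, 14 ; 0/11/3/3/4/15/3
#2 bne  $6, $0, L5 ; 0/11/3/3/4/15/3 ; →target
#3 xor  $4, $2, $6 ; 0/11/3/3/0/15/3
#5 addi  $1, $3, 11 ; 0/14/3/3/0/15/3

$0=0 $1=14 $2=3 $3=3 $4=0 $5=15 $6=3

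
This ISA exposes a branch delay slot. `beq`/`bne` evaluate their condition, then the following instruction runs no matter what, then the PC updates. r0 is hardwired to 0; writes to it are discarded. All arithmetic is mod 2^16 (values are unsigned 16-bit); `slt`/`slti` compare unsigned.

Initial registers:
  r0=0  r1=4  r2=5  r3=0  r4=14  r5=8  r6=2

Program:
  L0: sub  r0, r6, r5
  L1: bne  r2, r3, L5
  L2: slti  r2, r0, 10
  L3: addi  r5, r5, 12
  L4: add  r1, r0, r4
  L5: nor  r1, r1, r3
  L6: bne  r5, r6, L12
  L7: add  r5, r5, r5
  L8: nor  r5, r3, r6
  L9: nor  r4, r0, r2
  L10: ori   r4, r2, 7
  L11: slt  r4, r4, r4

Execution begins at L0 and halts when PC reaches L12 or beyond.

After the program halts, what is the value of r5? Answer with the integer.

#0 sub  r0, r6, r5 ; 0/4/5/0/14/8/2
#1 bne  r2, r3, L5 ; 0/4/5/0/14/8/2 ; →target
#2 slti  r2, r0, 10 ; 0/4/1/0/14/8/2
#5 nor  r1, r1, r3 ; 0/65531/1/0/14/8/2
#6 bne  r5, r6, L12 ; 0/65531/1/0/14/8/2 ; →target
#7 add  r5, r5, r5 ; 0/65531/1/0/14/16/2

16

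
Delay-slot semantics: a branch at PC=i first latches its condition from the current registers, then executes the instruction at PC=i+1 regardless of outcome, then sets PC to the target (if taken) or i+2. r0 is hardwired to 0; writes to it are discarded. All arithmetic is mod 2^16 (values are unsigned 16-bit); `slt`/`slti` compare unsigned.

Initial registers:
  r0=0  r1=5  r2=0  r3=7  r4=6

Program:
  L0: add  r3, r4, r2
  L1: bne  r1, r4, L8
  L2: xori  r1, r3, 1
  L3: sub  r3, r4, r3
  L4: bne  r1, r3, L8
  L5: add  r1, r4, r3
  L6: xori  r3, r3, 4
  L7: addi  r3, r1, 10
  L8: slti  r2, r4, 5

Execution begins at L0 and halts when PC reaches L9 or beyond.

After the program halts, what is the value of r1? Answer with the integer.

[0] add  r3, r4, r2  →  {r0:0, r1:5, r2:0, r3:6, r4:6}
[1] bne  r1, r4, L8  →  {r0:0, r1:5, r2:0, r3:6, r4:6}  ⟨branch taken⟩
[2] xori  r1, r3, 1  →  {r0:0, r1:7, r2:0, r3:6, r4:6}
[8] slti  r2, r4, 5  →  {r0:0, r1:7, r2:0, r3:6, r4:6}

7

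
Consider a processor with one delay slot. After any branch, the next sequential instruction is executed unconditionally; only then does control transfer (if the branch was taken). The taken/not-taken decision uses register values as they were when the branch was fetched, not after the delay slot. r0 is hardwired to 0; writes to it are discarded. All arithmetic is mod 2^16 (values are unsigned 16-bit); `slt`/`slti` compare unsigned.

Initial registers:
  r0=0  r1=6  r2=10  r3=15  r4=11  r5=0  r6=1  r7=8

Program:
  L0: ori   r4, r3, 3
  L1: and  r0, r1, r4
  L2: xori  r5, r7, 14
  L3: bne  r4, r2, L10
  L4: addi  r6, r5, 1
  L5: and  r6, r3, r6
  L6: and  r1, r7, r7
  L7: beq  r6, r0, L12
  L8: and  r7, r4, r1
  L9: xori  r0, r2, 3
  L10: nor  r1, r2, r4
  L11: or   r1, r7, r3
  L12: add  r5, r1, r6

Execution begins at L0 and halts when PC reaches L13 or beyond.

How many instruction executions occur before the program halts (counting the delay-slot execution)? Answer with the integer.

8

#0 ori   r4, r3, 3 ; 0/6/10/15/15/0/1/8
#1 and  r0, r1, r4 ; 0/6/10/15/15/0/1/8
#2 xori  r5, r7, 14 ; 0/6/10/15/15/6/1/8
#3 bne  r4, r2, L10 ; 0/6/10/15/15/6/1/8 ; →target
#4 addi  r6, r5, 1 ; 0/6/10/15/15/6/7/8
#10 nor  r1, r2, r4 ; 0/65520/10/15/15/6/7/8
#11 or   r1, r7, r3 ; 0/15/10/15/15/6/7/8
#12 add  r5, r1, r6 ; 0/15/10/15/15/22/7/8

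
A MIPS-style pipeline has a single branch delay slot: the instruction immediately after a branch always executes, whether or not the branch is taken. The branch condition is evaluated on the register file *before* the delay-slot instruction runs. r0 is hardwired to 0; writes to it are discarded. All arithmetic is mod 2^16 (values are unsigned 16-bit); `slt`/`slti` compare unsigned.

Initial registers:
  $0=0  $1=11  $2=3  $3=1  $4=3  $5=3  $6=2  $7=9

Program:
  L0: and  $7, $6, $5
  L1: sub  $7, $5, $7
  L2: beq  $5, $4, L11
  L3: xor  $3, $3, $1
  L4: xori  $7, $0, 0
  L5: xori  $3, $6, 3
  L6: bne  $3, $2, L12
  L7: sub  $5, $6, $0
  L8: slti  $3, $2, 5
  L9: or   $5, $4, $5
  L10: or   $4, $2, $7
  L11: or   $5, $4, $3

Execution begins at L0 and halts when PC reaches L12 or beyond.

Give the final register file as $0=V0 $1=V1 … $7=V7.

  step pc=0: and  $7, $6, $5  regs=(0,11,3,1,3,3,2,2)
  step pc=1: sub  $7, $5, $7  regs=(0,11,3,1,3,3,2,1)
  step pc=2: beq  $5, $4, L11  cond=T  regs=(0,11,3,1,3,3,2,1)
  step pc=3: xor  $3, $3, $1  regs=(0,11,3,10,3,3,2,1)
  step pc=11: or   $5, $4, $3  regs=(0,11,3,10,3,11,2,1)

$0=0 $1=11 $2=3 $3=10 $4=3 $5=11 $6=2 $7=1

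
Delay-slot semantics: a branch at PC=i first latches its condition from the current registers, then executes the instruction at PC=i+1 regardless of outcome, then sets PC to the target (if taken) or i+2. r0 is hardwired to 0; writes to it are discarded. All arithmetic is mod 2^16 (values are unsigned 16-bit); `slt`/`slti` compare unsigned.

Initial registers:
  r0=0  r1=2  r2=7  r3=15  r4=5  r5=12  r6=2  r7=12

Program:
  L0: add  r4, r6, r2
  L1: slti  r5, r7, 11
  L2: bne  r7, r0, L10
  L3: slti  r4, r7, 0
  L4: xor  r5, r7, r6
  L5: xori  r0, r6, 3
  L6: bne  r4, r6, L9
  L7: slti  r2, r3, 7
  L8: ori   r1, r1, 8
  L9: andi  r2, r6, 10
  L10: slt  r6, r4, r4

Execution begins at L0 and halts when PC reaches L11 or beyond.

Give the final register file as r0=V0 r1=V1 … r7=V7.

r0=0 r1=2 r2=7 r3=15 r4=0 r5=0 r6=0 r7=12

  step pc=0: add  r4, r6, r2  regs=(0,2,7,15,9,12,2,12)
  step pc=1: slti  r5, r7, 11  regs=(0,2,7,15,9,0,2,12)
  step pc=2: bne  r7, r0, L10  cond=T  regs=(0,2,7,15,9,0,2,12)
  step pc=3: slti  r4, r7, 0  regs=(0,2,7,15,0,0,2,12)
  step pc=10: slt  r6, r4, r4  regs=(0,2,7,15,0,0,0,12)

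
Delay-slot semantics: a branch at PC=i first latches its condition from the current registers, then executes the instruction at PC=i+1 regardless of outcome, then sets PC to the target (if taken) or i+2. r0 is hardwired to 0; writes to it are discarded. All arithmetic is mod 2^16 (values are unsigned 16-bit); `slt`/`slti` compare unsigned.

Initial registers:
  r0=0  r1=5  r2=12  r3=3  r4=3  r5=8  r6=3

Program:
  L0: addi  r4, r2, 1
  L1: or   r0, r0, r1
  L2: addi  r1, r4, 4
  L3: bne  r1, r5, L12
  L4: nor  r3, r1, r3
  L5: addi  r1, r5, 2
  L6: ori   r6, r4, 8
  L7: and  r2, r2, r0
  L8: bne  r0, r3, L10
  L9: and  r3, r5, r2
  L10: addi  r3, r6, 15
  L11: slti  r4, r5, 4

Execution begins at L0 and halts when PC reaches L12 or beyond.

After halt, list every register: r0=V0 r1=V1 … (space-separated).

r0=0 r1=17 r2=12 r3=65516 r4=13 r5=8 r6=3

PC=0  addi  r4, r2, 1        | r0=0 r1=5 r2=12 r3=3 r4=13 r5=8 r6=3
PC=1  or   r0, r0, r1        | r0=0 r1=5 r2=12 r3=3 r4=13 r5=8 r6=3
PC=2  addi  r1, r4, 4        | r0=0 r1=17 r2=12 r3=3 r4=13 r5=8 r6=3
PC=3  bne  r1, r5, L12       | r0=0 r1=17 r2=12 r3=3 r4=13 r5=8 r6=3  [TAKEN]
PC=4  nor  r3, r1, r3        | r0=0 r1=17 r2=12 r3=65516 r4=13 r5=8 r6=3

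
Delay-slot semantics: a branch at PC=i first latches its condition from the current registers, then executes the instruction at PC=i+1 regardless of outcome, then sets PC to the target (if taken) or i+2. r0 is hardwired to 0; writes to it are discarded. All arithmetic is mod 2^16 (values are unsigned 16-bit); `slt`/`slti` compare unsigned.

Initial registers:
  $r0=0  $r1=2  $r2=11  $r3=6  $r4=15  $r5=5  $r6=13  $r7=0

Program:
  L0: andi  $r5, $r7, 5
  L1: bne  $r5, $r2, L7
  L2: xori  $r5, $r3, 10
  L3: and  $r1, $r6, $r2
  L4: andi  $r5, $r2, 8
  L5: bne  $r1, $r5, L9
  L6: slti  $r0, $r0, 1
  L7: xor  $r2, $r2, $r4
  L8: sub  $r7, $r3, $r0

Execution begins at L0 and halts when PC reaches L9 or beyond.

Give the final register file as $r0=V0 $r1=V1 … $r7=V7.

  step pc=0: andi  $r5, $r7, 5  regs=(0,2,11,6,15,0,13,0)
  step pc=1: bne  $r5, $r2, L7  cond=T  regs=(0,2,11,6,15,0,13,0)
  step pc=2: xori  $r5, $r3, 10  regs=(0,2,11,6,15,12,13,0)
  step pc=7: xor  $r2, $r2, $r4  regs=(0,2,4,6,15,12,13,0)
  step pc=8: sub  $r7, $r3, $r0  regs=(0,2,4,6,15,12,13,6)

$r0=0 $r1=2 $r2=4 $r3=6 $r4=15 $r5=12 $r6=13 $r7=6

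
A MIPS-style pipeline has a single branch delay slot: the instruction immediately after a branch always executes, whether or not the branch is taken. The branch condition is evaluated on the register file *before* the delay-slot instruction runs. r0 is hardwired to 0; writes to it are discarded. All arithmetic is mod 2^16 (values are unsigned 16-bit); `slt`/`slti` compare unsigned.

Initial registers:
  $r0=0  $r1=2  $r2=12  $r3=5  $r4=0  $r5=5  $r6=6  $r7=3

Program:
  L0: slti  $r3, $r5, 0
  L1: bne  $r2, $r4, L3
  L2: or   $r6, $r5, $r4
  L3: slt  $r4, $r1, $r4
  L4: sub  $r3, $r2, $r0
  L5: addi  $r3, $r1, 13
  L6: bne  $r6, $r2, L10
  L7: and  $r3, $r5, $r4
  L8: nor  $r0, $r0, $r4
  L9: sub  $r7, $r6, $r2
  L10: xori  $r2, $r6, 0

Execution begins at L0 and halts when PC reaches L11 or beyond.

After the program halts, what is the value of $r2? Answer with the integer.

5

#0 slti  $r3, $r5, 0 ; 0/2/12/0/0/5/6/3
#1 bne  $r2, $r4, L3 ; 0/2/12/0/0/5/6/3 ; →target
#2 or   $r6, $r5, $r4 ; 0/2/12/0/0/5/5/3
#3 slt  $r4, $r1, $r4 ; 0/2/12/0/0/5/5/3
#4 sub  $r3, $r2, $r0 ; 0/2/12/12/0/5/5/3
#5 addi  $r3, $r1, 13 ; 0/2/12/15/0/5/5/3
#6 bne  $r6, $r2, L10 ; 0/2/12/15/0/5/5/3 ; →target
#7 and  $r3, $r5, $r4 ; 0/2/12/0/0/5/5/3
#10 xori  $r2, $r6, 0 ; 0/2/5/0/0/5/5/3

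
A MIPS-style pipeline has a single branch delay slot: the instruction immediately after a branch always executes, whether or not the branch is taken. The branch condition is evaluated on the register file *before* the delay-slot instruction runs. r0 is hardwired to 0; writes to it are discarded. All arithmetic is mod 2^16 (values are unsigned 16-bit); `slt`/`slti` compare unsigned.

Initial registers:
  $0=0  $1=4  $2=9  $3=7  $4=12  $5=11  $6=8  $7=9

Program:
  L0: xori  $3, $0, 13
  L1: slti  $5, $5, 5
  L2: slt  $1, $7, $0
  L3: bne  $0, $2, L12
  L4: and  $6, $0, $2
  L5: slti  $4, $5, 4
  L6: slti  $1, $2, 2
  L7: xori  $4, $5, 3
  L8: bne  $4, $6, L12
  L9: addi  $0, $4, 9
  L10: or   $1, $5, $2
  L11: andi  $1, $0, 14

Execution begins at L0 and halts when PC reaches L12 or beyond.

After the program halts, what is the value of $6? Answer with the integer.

0

#0 xori  $3, $0, 13 ; 0/4/9/13/12/11/8/9
#1 slti  $5, $5, 5 ; 0/4/9/13/12/0/8/9
#2 slt  $1, $7, $0 ; 0/0/9/13/12/0/8/9
#3 bne  $0, $2, L12 ; 0/0/9/13/12/0/8/9 ; →target
#4 and  $6, $0, $2 ; 0/0/9/13/12/0/0/9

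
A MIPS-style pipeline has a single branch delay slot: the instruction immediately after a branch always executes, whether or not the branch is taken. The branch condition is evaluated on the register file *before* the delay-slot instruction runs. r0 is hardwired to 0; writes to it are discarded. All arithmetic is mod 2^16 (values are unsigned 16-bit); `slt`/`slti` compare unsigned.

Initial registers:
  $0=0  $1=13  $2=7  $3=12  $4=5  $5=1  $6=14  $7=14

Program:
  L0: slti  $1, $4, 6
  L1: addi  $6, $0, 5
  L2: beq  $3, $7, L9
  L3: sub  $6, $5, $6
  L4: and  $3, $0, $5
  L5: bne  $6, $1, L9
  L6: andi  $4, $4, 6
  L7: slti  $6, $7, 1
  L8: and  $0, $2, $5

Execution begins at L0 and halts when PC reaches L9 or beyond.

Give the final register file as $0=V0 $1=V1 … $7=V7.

  step pc=0: slti  $1, $4, 6  regs=(0,1,7,12,5,1,14,14)
  step pc=1: addi  $6, $0, 5  regs=(0,1,7,12,5,1,5,14)
  step pc=2: beq  $3, $7, L9  cond=F  regs=(0,1,7,12,5,1,5,14)
  step pc=3: sub  $6, $5, $6  regs=(0,1,7,12,5,1,65532,14)
  step pc=4: and  $3, $0, $5  regs=(0,1,7,0,5,1,65532,14)
  step pc=5: bne  $6, $1, L9  cond=T  regs=(0,1,7,0,5,1,65532,14)
  step pc=6: andi  $4, $4, 6  regs=(0,1,7,0,4,1,65532,14)

$0=0 $1=1 $2=7 $3=0 $4=4 $5=1 $6=65532 $7=14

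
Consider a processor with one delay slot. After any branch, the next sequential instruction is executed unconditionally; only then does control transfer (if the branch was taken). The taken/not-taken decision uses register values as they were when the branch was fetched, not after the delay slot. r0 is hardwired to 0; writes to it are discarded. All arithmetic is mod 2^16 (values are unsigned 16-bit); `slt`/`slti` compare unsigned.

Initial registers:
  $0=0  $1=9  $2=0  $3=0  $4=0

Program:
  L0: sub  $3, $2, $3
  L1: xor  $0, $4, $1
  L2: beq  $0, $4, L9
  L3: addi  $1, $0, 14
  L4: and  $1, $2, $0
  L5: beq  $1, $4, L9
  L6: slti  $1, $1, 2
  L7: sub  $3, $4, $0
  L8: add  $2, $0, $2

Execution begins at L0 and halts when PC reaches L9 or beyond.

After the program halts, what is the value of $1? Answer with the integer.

[0] sub  $3, $2, $3  →  {$0:0, $1:9, $2:0, $3:0, $4:0}
[1] xor  $0, $4, $1  →  {$0:0, $1:9, $2:0, $3:0, $4:0}
[2] beq  $0, $4, L9  →  {$0:0, $1:9, $2:0, $3:0, $4:0}  ⟨branch taken⟩
[3] addi  $1, $0, 14  →  {$0:0, $1:14, $2:0, $3:0, $4:0}

14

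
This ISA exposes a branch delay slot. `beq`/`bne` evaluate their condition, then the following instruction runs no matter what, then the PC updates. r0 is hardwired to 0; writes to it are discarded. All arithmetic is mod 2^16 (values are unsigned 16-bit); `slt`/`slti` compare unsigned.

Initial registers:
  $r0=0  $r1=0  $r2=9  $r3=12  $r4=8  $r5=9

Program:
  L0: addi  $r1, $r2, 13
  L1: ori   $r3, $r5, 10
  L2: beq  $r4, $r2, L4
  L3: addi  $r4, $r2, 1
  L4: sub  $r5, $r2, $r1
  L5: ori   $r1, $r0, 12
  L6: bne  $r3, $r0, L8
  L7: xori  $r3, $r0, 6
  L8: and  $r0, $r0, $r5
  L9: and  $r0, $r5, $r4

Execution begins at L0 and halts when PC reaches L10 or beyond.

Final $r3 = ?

  step pc=0: addi  $r1, $r2, 13  regs=(0,22,9,12,8,9)
  step pc=1: ori   $r3, $r5, 10  regs=(0,22,9,11,8,9)
  step pc=2: beq  $r4, $r2, L4  cond=F  regs=(0,22,9,11,8,9)
  step pc=3: addi  $r4, $r2, 1  regs=(0,22,9,11,10,9)
  step pc=4: sub  $r5, $r2, $r1  regs=(0,22,9,11,10,65523)
  step pc=5: ori   $r1, $r0, 12  regs=(0,12,9,11,10,65523)
  step pc=6: bne  $r3, $r0, L8  cond=T  regs=(0,12,9,11,10,65523)
  step pc=7: xori  $r3, $r0, 6  regs=(0,12,9,6,10,65523)
  step pc=8: and  $r0, $r0, $r5  regs=(0,12,9,6,10,65523)
  step pc=9: and  $r0, $r5, $r4  regs=(0,12,9,6,10,65523)

6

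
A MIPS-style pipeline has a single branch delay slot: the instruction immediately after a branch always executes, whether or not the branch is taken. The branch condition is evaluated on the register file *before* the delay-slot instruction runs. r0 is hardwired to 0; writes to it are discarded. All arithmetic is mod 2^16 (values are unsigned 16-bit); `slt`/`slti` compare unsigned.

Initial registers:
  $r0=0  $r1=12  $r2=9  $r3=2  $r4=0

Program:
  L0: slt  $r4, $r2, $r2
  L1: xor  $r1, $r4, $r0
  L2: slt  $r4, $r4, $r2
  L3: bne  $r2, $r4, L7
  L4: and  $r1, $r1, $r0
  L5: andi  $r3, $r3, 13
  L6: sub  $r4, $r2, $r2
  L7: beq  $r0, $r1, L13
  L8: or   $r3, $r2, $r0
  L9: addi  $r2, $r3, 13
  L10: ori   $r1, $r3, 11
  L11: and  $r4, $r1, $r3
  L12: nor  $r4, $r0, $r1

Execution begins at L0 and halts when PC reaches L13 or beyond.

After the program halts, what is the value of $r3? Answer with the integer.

9

#0 slt  $r4, $r2, $r2 ; 0/12/9/2/0
#1 xor  $r1, $r4, $r0 ; 0/0/9/2/0
#2 slt  $r4, $r4, $r2 ; 0/0/9/2/1
#3 bne  $r2, $r4, L7 ; 0/0/9/2/1 ; →target
#4 and  $r1, $r1, $r0 ; 0/0/9/2/1
#7 beq  $r0, $r1, L13 ; 0/0/9/2/1 ; →target
#8 or   $r3, $r2, $r0 ; 0/0/9/9/1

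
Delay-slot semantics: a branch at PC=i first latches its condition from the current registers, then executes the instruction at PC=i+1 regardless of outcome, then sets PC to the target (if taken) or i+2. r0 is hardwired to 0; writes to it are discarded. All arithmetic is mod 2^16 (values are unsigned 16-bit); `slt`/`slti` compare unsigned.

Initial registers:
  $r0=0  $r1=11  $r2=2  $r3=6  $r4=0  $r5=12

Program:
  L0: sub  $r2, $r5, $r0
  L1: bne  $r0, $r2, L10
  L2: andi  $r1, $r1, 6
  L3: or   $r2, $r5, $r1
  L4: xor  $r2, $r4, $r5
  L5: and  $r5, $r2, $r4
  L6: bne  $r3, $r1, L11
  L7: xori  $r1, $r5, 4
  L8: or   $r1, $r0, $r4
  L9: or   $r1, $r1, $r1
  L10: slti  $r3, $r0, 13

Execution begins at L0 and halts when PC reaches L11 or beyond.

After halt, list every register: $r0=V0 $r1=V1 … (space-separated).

  step pc=0: sub  $r2, $r5, $r0  regs=(0,11,12,6,0,12)
  step pc=1: bne  $r0, $r2, L10  cond=T  regs=(0,11,12,6,0,12)
  step pc=2: andi  $r1, $r1, 6  regs=(0,2,12,6,0,12)
  step pc=10: slti  $r3, $r0, 13  regs=(0,2,12,1,0,12)

$r0=0 $r1=2 $r2=12 $r3=1 $r4=0 $r5=12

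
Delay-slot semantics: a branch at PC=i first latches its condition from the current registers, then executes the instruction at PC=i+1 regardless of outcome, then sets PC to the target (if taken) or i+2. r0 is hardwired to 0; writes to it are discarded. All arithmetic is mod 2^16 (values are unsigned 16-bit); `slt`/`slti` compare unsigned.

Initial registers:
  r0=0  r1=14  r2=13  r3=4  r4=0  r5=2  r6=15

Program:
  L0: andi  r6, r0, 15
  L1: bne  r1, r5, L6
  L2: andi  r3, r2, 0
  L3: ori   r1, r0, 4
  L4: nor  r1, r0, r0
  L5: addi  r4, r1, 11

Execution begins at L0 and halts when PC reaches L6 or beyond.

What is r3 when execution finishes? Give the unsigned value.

PC=0  andi  r6, r0, 15       | r0=0 r1=14 r2=13 r3=4 r4=0 r5=2 r6=0
PC=1  bne  r1, r5, L6        | r0=0 r1=14 r2=13 r3=4 r4=0 r5=2 r6=0  [TAKEN]
PC=2  andi  r3, r2, 0        | r0=0 r1=14 r2=13 r3=0 r4=0 r5=2 r6=0

0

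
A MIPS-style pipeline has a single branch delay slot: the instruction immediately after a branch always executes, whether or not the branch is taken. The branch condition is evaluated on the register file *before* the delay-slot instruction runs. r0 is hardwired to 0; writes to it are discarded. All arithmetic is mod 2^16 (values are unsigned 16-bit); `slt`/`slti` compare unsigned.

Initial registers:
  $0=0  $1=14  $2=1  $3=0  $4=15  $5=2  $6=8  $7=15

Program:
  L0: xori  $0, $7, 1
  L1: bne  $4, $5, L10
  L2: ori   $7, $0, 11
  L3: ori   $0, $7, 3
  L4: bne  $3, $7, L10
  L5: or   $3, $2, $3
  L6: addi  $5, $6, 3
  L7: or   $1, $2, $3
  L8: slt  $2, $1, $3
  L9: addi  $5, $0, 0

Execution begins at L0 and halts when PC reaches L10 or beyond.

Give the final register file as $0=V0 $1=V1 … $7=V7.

$0=0 $1=14 $2=1 $3=0 $4=15 $5=2 $6=8 $7=11

PC=0  xori  $0, $7, 1        | $0=0 $1=14 $2=1 $3=0 $4=15 $5=2 $6=8 $7=15
PC=1  bne  $4, $5, L10       | $0=0 $1=14 $2=1 $3=0 $4=15 $5=2 $6=8 $7=15  [TAKEN]
PC=2  ori   $7, $0, 11       | $0=0 $1=14 $2=1 $3=0 $4=15 $5=2 $6=8 $7=11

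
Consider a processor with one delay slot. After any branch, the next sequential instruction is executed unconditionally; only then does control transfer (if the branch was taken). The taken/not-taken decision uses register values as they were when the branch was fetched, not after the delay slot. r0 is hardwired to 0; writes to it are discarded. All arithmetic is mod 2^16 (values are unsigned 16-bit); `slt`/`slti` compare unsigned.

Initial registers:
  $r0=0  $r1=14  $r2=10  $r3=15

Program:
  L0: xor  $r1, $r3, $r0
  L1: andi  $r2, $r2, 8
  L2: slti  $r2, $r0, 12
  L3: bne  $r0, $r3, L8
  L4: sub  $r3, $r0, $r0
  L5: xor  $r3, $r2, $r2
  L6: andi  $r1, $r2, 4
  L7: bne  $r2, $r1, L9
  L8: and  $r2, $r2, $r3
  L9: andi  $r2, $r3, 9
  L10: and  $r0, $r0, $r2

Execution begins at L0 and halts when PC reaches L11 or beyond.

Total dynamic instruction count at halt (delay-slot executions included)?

8

[0] xor  $r1, $r3, $r0  →  {$r0:0, $r1:15, $r2:10, $r3:15}
[1] andi  $r2, $r2, 8  →  {$r0:0, $r1:15, $r2:8, $r3:15}
[2] slti  $r2, $r0, 12  →  {$r0:0, $r1:15, $r2:1, $r3:15}
[3] bne  $r0, $r3, L8  →  {$r0:0, $r1:15, $r2:1, $r3:15}  ⟨branch taken⟩
[4] sub  $r3, $r0, $r0  →  {$r0:0, $r1:15, $r2:1, $r3:0}
[8] and  $r2, $r2, $r3  →  {$r0:0, $r1:15, $r2:0, $r3:0}
[9] andi  $r2, $r3, 9  →  {$r0:0, $r1:15, $r2:0, $r3:0}
[10] and  $r0, $r0, $r2  →  {$r0:0, $r1:15, $r2:0, $r3:0}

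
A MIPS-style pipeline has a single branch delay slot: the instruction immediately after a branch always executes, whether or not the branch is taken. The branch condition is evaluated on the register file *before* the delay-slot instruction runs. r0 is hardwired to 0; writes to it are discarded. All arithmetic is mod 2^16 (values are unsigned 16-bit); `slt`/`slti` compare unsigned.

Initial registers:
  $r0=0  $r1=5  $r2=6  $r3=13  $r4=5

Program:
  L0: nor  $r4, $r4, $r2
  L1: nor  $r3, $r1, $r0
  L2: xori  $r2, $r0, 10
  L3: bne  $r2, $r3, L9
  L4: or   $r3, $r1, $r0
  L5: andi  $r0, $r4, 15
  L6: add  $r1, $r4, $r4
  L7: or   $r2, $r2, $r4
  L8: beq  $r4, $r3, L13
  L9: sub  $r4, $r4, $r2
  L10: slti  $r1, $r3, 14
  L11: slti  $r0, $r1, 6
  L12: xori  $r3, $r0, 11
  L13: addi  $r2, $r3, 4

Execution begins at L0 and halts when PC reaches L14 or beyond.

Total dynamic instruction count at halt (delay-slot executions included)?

10

  step pc=0: nor  $r4, $r4, $r2  regs=(0,5,6,13,65528)
  step pc=1: nor  $r3, $r1, $r0  regs=(0,5,6,65530,65528)
  step pc=2: xori  $r2, $r0, 10  regs=(0,5,10,65530,65528)
  step pc=3: bne  $r2, $r3, L9  cond=T  regs=(0,5,10,65530,65528)
  step pc=4: or   $r3, $r1, $r0  regs=(0,5,10,5,65528)
  step pc=9: sub  $r4, $r4, $r2  regs=(0,5,10,5,65518)
  step pc=10: slti  $r1, $r3, 14  regs=(0,1,10,5,65518)
  step pc=11: slti  $r0, $r1, 6  regs=(0,1,10,5,65518)
  step pc=12: xori  $r3, $r0, 11  regs=(0,1,10,11,65518)
  step pc=13: addi  $r2, $r3, 4  regs=(0,1,15,11,65518)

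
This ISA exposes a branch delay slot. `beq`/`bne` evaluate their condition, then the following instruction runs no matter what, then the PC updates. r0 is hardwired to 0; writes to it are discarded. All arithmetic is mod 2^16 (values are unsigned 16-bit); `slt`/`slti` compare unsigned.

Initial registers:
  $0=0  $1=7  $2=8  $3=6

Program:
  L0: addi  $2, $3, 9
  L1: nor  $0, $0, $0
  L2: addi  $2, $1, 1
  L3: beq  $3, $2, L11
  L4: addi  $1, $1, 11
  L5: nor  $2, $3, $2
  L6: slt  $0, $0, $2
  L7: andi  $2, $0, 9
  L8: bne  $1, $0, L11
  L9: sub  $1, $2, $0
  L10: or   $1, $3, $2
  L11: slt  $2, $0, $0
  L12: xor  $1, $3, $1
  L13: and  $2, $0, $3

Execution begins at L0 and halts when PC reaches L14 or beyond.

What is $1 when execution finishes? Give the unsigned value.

  step pc=0: addi  $2, $3, 9  regs=(0,7,15,6)
  step pc=1: nor  $0, $0, $0  regs=(0,7,15,6)
  step pc=2: addi  $2, $1, 1  regs=(0,7,8,6)
  step pc=3: beq  $3, $2, L11  cond=F  regs=(0,7,8,6)
  step pc=4: addi  $1, $1, 11  regs=(0,18,8,6)
  step pc=5: nor  $2, $3, $2  regs=(0,18,65521,6)
  step pc=6: slt  $0, $0, $2  regs=(0,18,65521,6)
  step pc=7: andi  $2, $0, 9  regs=(0,18,0,6)
  step pc=8: bne  $1, $0, L11  cond=T  regs=(0,18,0,6)
  step pc=9: sub  $1, $2, $0  regs=(0,0,0,6)
  step pc=11: slt  $2, $0, $0  regs=(0,0,0,6)
  step pc=12: xor  $1, $3, $1  regs=(0,6,0,6)
  step pc=13: and  $2, $0, $3  regs=(0,6,0,6)

6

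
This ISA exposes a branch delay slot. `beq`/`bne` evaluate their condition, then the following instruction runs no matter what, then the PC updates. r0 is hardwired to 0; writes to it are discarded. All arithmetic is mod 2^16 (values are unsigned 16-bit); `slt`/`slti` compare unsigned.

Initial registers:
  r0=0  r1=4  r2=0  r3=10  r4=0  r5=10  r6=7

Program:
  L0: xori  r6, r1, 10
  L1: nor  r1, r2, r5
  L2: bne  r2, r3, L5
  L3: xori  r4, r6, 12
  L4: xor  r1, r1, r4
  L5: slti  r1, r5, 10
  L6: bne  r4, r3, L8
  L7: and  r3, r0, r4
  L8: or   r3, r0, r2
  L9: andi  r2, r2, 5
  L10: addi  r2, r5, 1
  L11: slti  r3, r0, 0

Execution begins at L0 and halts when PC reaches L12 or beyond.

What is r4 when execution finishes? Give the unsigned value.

[0] xori  r6, r1, 10  →  {r0:0, r1:4, r2:0, r3:10, r4:0, r5:10, r6:14}
[1] nor  r1, r2, r5  →  {r0:0, r1:65525, r2:0, r3:10, r4:0, r5:10, r6:14}
[2] bne  r2, r3, L5  →  {r0:0, r1:65525, r2:0, r3:10, r4:0, r5:10, r6:14}  ⟨branch taken⟩
[3] xori  r4, r6, 12  →  {r0:0, r1:65525, r2:0, r3:10, r4:2, r5:10, r6:14}
[5] slti  r1, r5, 10  →  {r0:0, r1:0, r2:0, r3:10, r4:2, r5:10, r6:14}
[6] bne  r4, r3, L8  →  {r0:0, r1:0, r2:0, r3:10, r4:2, r5:10, r6:14}  ⟨branch taken⟩
[7] and  r3, r0, r4  →  {r0:0, r1:0, r2:0, r3:0, r4:2, r5:10, r6:14}
[8] or   r3, r0, r2  →  {r0:0, r1:0, r2:0, r3:0, r4:2, r5:10, r6:14}
[9] andi  r2, r2, 5  →  {r0:0, r1:0, r2:0, r3:0, r4:2, r5:10, r6:14}
[10] addi  r2, r5, 1  →  {r0:0, r1:0, r2:11, r3:0, r4:2, r5:10, r6:14}
[11] slti  r3, r0, 0  →  {r0:0, r1:0, r2:11, r3:0, r4:2, r5:10, r6:14}

2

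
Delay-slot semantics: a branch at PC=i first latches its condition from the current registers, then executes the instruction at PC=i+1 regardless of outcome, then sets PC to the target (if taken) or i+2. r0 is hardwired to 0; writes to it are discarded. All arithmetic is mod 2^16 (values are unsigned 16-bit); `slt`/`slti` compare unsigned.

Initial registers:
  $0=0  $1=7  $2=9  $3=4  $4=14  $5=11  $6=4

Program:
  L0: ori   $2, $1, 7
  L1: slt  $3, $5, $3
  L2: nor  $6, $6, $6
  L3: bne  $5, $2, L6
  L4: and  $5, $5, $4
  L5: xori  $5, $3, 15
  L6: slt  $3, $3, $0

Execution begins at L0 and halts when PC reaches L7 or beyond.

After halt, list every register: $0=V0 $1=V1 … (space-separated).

  step pc=0: ori   $2, $1, 7  regs=(0,7,7,4,14,11,4)
  step pc=1: slt  $3, $5, $3  regs=(0,7,7,0,14,11,4)
  step pc=2: nor  $6, $6, $6  regs=(0,7,7,0,14,11,65531)
  step pc=3: bne  $5, $2, L6  cond=T  regs=(0,7,7,0,14,11,65531)
  step pc=4: and  $5, $5, $4  regs=(0,7,7,0,14,10,65531)
  step pc=6: slt  $3, $3, $0  regs=(0,7,7,0,14,10,65531)

$0=0 $1=7 $2=7 $3=0 $4=14 $5=10 $6=65531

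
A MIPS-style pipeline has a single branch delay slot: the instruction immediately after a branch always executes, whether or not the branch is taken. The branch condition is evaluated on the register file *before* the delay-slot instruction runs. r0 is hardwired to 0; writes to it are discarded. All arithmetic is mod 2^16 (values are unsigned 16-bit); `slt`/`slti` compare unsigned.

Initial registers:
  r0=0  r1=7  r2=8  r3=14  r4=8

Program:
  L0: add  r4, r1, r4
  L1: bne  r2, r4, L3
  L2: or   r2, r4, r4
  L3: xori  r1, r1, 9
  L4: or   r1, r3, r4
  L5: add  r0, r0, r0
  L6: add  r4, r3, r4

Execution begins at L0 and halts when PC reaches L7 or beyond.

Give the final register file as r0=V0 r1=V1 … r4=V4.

  step pc=0: add  r4, r1, r4  regs=(0,7,8,14,15)
  step pc=1: bne  r2, r4, L3  cond=T  regs=(0,7,8,14,15)
  step pc=2: or   r2, r4, r4  regs=(0,7,15,14,15)
  step pc=3: xori  r1, r1, 9  regs=(0,14,15,14,15)
  step pc=4: or   r1, r3, r4  regs=(0,15,15,14,15)
  step pc=5: add  r0, r0, r0  regs=(0,15,15,14,15)
  step pc=6: add  r4, r3, r4  regs=(0,15,15,14,29)

r0=0 r1=15 r2=15 r3=14 r4=29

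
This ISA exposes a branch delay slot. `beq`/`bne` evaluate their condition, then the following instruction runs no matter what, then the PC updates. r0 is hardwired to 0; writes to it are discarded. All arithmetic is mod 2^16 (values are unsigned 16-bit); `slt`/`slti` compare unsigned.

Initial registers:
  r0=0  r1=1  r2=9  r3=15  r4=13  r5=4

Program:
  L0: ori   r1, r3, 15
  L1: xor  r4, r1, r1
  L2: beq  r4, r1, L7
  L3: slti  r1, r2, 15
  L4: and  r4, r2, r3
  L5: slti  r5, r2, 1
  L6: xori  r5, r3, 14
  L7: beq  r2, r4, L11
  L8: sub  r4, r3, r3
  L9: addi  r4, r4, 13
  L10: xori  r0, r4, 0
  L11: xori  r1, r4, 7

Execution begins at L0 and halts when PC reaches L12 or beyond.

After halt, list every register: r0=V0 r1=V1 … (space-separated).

#0 ori   r1, r3, 15 ; 0/15/9/15/13/4
#1 xor  r4, r1, r1 ; 0/15/9/15/0/4
#2 beq  r4, r1, L7 ; 0/15/9/15/0/4 ; →fallthru
#3 slti  r1, r2, 15 ; 0/1/9/15/0/4
#4 and  r4, r2, r3 ; 0/1/9/15/9/4
#5 slti  r5, r2, 1 ; 0/1/9/15/9/0
#6 xori  r5, r3, 14 ; 0/1/9/15/9/1
#7 beq  r2, r4, L11 ; 0/1/9/15/9/1 ; →target
#8 sub  r4, r3, r3 ; 0/1/9/15/0/1
#11 xori  r1, r4, 7 ; 0/7/9/15/0/1

r0=0 r1=7 r2=9 r3=15 r4=0 r5=1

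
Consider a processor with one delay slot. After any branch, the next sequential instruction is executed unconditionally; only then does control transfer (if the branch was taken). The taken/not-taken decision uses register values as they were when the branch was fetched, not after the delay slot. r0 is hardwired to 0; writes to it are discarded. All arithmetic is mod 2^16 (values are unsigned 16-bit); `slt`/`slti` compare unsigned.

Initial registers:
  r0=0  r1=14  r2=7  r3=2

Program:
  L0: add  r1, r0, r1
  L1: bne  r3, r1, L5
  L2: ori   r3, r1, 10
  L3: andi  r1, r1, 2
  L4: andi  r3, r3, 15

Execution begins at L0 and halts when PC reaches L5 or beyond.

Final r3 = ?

14

#0 add  r1, r0, r1 ; 0/14/7/2
#1 bne  r3, r1, L5 ; 0/14/7/2 ; →target
#2 ori   r3, r1, 10 ; 0/14/7/14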